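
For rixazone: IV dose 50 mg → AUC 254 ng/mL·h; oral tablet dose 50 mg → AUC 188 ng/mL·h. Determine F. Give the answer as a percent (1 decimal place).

F = 74.0%

F = (AUC_ev / D_ev) / (AUC_iv / D_iv)
  = (188/50) / (254/50)
  = 3.76 / 5.08 = 0.7402
  = 74.02%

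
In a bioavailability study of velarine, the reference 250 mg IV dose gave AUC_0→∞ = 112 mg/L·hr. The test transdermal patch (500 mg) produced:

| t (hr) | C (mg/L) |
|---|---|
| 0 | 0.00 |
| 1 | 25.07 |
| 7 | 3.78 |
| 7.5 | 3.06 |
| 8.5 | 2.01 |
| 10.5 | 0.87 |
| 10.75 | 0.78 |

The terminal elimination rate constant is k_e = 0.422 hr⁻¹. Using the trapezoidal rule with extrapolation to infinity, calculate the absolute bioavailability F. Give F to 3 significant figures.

Trapezoidal AUC_0→10.75 (transdermal patch):
  [0→1]: (0.00+25.07)/2 × 1 = 12.535
  [1→7]: (25.07+3.78)/2 × 6 = 86.55
  [7→7.5]: (3.78+3.06)/2 × 0.5 = 1.71
  [7.5→8.5]: (3.06+2.01)/2 × 1 = 2.535
  [8.5→10.5]: (2.01+0.87)/2 × 2 = 2.88
  [10.5→10.75]: (0.87+0.78)/2 × 0.25 = 0.20625
  Sum = 106.41625 mg/L·hr
Tail: C_last/k_e = 0.78/0.422 = 1.848
AUC_0→∞ (transdermal patch) = 106.41625 + 1.848 = 108.26425 mg/L·hr
F = (AUC_ev/D_ev)/(AUC_iv/D_iv) = (108.26425/500)/(112/250) = 0.2165285/0.448 = 0.4833

F = 0.483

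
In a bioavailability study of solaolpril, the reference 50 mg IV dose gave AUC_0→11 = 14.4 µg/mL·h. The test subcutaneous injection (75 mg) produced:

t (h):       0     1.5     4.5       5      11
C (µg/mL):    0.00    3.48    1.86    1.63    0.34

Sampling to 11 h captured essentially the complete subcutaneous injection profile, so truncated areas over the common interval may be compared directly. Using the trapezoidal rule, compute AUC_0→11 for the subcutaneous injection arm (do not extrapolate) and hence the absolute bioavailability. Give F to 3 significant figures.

Trapezoidal AUC_0→11 (subcutaneous injection):
  [0→1.5]: (0.00+3.48)/2 × 1.5 = 2.61
  [1.5→4.5]: (3.48+1.86)/2 × 3 = 8.01
  [4.5→5]: (1.86+1.63)/2 × 0.5 = 0.8725
  [5→11]: (1.63+0.34)/2 × 6 = 5.91
  Sum = 17.4025 µg/mL·h
F = (AUC_ev/D_ev)/(AUC_iv/D_iv) = (17.4025/75)/(14.4/50) = 0.232033/0.288 = 0.8057

F = 0.806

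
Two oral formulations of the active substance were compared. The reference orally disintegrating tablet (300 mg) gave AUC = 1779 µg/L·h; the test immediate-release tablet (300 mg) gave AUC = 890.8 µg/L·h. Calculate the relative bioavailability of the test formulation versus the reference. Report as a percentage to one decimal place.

F_rel = (AUC_test/D_test) / (AUC_ref/D_ref)
      = (890.8/300) / (1779/300)
      = 2.96933 / 5.93 = 0.5007 = 50.07%

F_rel = 50.1%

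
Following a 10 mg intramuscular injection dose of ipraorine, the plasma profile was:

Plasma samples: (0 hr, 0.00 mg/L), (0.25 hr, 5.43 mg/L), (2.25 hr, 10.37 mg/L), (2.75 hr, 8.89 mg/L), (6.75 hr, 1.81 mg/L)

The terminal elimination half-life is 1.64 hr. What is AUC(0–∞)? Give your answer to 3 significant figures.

Trapezoidal AUC_0→6.75:
  [0→0.25]: (0.00+5.43)/2 × 0.25 = 0.67875
  [0.25→2.25]: (5.43+10.37)/2 × 2 = 15.8
  [2.25→2.75]: (10.37+8.89)/2 × 0.5 = 4.815
  [2.75→6.75]: (8.89+1.81)/2 × 4 = 21.4
  Sum = 42.69375 mg/L·hr
k_e = ln2 / t½ = 0.693147 / 1.64 = 0.4227 hr^-1
Extrapolated tail: C_last / k_e = 1.81 / 0.4227 = 4.282
AUC_0→∞ = 42.69375 + 4.282 = 46.97575 mg/L·hr

AUC = 47.0 mg/L·hr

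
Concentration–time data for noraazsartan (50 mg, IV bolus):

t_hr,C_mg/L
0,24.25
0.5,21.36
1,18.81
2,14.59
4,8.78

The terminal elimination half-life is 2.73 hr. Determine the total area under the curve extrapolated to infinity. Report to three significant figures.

Trapezoidal AUC_0→4:
  [0→0.5]: (24.25+21.36)/2 × 0.5 = 11.4025
  [0.5→1]: (21.36+18.81)/2 × 0.5 = 10.0425
  [1→2]: (18.81+14.59)/2 × 1 = 16.7
  [2→4]: (14.59+8.78)/2 × 2 = 23.37
  Sum = 61.515 mg/L·hr
k_e = ln2 / t½ = 0.693147 / 2.73 = 0.2539 hr^-1
Extrapolated tail: C_last / k_e = 8.78 / 0.2539 = 34.581
AUC_0→∞ = 61.515 + 34.581 = 96.096 mg/L·hr

AUC = 96.1 mg/L·hr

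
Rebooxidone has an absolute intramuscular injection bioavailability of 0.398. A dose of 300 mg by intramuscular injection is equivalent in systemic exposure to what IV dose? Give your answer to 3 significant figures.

D_iv = 119 mg

Systemic exposure from an extravascular dose = F × D_ev, so the equivalent IV dose is F × D_ev.
D_iv = F × D_ev = 0.398 × 300 = 119.4 mg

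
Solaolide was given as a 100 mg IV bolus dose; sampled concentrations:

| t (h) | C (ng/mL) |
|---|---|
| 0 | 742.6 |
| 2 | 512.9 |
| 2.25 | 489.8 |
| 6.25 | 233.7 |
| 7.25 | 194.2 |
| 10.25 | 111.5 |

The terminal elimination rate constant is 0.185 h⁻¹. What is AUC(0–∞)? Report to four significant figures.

Trapezoidal AUC_0→10.25:
  [0→2]: (742.6+512.9)/2 × 2 = 1255.5
  [2→2.25]: (512.9+489.8)/2 × 0.25 = 125.3375
  [2.25→6.25]: (489.8+233.7)/2 × 4 = 1447.0
  [6.25→7.25]: (233.7+194.2)/2 × 1 = 213.95
  [7.25→10.25]: (194.2+111.5)/2 × 3 = 458.55
  Sum = 3500.3375 ng/mL·h
Extrapolated tail: C_last / k_e = 111.5 / 0.185 = 602.703
AUC_0→∞ = 3500.3375 + 602.703 = 4103.0405 ng/mL·h

AUC = 4103 ng/mL·h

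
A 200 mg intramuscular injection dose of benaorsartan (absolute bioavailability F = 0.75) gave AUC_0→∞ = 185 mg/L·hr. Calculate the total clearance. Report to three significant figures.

CL = F × Dose / AUC_0→∞
   = 0.75 × 200 / 185 = 0.810811 L/hr

CL = 0.811 L/hr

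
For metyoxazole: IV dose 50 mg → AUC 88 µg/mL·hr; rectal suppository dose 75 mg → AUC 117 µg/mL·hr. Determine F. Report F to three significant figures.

F = (AUC_ev / D_ev) / (AUC_iv / D_iv)
  = (117/75) / (88/50)
  = 1.56 / 1.76 = 0.8864

F = 0.886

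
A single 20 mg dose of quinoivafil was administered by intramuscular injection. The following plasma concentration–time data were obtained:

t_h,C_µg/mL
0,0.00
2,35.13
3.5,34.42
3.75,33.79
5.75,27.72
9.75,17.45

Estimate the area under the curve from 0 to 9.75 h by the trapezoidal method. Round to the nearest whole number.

Trapezoidal AUC_0→9.75:
  [0→2]: (0.00+35.13)/2 × 2 = 35.13
  [2→3.5]: (35.13+34.42)/2 × 1.5 = 52.1625
  [3.5→3.75]: (34.42+33.79)/2 × 0.25 = 8.52625
  [3.75→5.75]: (33.79+27.72)/2 × 2 = 61.51
  [5.75→9.75]: (27.72+17.45)/2 × 4 = 90.34
  Sum = 247.66875 µg/mL·h

AUC = 248 µg/mL·h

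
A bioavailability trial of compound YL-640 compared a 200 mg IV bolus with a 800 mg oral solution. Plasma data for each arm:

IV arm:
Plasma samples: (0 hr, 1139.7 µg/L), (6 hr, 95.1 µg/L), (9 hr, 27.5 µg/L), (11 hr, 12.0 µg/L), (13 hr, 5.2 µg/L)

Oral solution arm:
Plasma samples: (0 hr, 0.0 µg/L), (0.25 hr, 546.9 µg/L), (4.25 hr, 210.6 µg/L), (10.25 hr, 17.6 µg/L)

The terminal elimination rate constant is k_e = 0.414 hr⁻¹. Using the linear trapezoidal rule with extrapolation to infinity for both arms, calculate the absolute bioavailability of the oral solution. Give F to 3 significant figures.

Trapezoidal AUC_0→13 (IV):
  [0→6]: (1139.7+95.1)/2 × 6 = 3704.4
  [6→9]: (95.1+27.5)/2 × 3 = 183.9
  [9→11]: (27.5+12.0)/2 × 2 = 39.5
  [11→13]: (12.0+5.2)/2 × 2 = 17.2
  Sum = 3945.0 µg/L·hr
IV tail: 5.2/0.414 = 12.560; AUC_iv,0→∞ = 3945.0 + 12.560 = 3957.56 µg/L·hr
Trapezoidal AUC_0→10.25 (oral solution):
  [0→0.25]: (0.0+546.9)/2 × 0.25 = 68.3625
  [0.25→4.25]: (546.9+210.6)/2 × 4 = 1515.0
  [4.25→10.25]: (210.6+17.6)/2 × 6 = 684.6
  Sum = 2267.9625 µg/L·hr
oral solution tail: 17.6/0.414 = 42.512; AUC_ev,0→∞ = 2267.9625 + 42.512 = 2310.4745 µg/L·hr
F = (AUC_ev/D_ev)/(AUC_iv/D_iv) = (2310.4745/800)/(3957.56/200) = 2.88809/19.7878 = 0.1460

F = 0.146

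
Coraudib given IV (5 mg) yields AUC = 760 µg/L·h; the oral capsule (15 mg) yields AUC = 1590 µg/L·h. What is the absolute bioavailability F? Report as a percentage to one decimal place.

F = 69.7%

F = (AUC_ev / D_ev) / (AUC_iv / D_iv)
  = (1590/15) / (760/5)
  = 106 / 152 = 0.6974
  = 69.74%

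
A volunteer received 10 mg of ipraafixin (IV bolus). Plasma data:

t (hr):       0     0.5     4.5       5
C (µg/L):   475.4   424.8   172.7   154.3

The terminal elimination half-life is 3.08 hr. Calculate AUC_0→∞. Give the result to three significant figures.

AUC = 2190 µg/L·hr

Trapezoidal AUC_0→5:
  [0→0.5]: (475.4+424.8)/2 × 0.5 = 225.05
  [0.5→4.5]: (424.8+172.7)/2 × 4 = 1195.0
  [4.5→5]: (172.7+154.3)/2 × 0.5 = 81.75
  Sum = 1501.8 µg/L·hr
k_e = ln2 / t½ = 0.693147 / 3.08 = 0.2250 hr^-1
Extrapolated tail: C_last / k_e = 154.3 / 0.225 = 685.778
AUC_0→∞ = 1501.8 + 685.778 = 2187.578 µg/L·hr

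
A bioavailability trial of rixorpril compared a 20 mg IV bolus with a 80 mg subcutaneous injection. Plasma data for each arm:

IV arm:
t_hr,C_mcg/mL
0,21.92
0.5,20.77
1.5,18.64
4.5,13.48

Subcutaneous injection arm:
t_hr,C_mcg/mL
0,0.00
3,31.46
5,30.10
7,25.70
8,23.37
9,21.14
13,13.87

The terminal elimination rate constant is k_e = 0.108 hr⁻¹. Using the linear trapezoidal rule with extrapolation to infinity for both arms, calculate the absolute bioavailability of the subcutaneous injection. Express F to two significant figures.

F = 0.50

Trapezoidal AUC_0→4.5 (IV):
  [0→0.5]: (21.92+20.77)/2 × 0.5 = 10.6725
  [0.5→1.5]: (20.77+18.64)/2 × 1 = 19.705
  [1.5→4.5]: (18.64+13.48)/2 × 3 = 48.18
  Sum = 78.5575 mcg/mL·hr
IV tail: 13.48/0.108 = 124.815; AUC_iv,0→∞ = 78.5575 + 124.815 = 203.3725 mcg/mL·hr
Trapezoidal AUC_0→13 (subcutaneous injection):
  [0→3]: (0.00+31.46)/2 × 3 = 47.19
  [3→5]: (31.46+30.10)/2 × 2 = 61.56
  [5→7]: (30.10+25.70)/2 × 2 = 55.8
  [7→8]: (25.70+23.37)/2 × 1 = 24.535
  [8→9]: (23.37+21.14)/2 × 1 = 22.255
  [9→13]: (21.14+13.87)/2 × 4 = 70.02
  Sum = 281.36 mcg/mL·hr
subcutaneous injection tail: 13.87/0.108 = 128.426; AUC_ev,0→∞ = 281.36 + 128.426 = 409.786 mcg/mL·hr
F = (AUC_ev/D_ev)/(AUC_iv/D_iv) = (409.786/80)/(203.3725/20) = 5.122325/10.168625 = 0.5037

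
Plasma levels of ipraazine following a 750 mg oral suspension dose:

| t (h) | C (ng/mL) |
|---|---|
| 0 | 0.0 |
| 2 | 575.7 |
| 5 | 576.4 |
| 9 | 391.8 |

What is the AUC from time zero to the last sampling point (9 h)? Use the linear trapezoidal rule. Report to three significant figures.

AUC = 4240 ng/mL·h

Trapezoidal AUC_0→9:
  [0→2]: (0.0+575.7)/2 × 2 = 575.7
  [2→5]: (575.7+576.4)/2 × 3 = 1728.15
  [5→9]: (576.4+391.8)/2 × 4 = 1936.4
  Sum = 4240.25 ng/mL·h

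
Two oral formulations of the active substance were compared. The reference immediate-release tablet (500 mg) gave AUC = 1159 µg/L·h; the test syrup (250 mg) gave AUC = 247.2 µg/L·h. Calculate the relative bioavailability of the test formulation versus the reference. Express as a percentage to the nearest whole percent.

F_rel = 43%

F_rel = (AUC_test/D_test) / (AUC_ref/D_ref)
      = (247.2/250) / (1159/500)
      = 0.9888 / 2.318 = 0.4266 = 42.66%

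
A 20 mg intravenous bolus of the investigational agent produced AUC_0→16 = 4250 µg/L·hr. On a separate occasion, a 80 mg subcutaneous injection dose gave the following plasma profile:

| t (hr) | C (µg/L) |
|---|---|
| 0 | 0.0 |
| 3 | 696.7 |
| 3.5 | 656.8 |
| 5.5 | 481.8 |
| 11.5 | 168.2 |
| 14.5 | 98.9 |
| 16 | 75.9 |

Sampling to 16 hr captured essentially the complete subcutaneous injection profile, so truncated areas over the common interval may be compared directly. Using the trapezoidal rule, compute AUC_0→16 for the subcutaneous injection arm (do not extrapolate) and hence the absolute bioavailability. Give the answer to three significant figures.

Trapezoidal AUC_0→16 (subcutaneous injection):
  [0→3]: (0.0+696.7)/2 × 3 = 1045.05
  [3→3.5]: (696.7+656.8)/2 × 0.5 = 338.375
  [3.5→5.5]: (656.8+481.8)/2 × 2 = 1138.6
  [5.5→11.5]: (481.8+168.2)/2 × 6 = 1950.0
  [11.5→14.5]: (168.2+98.9)/2 × 3 = 400.65
  [14.5→16]: (98.9+75.9)/2 × 1.5 = 131.1
  Sum = 5003.775 µg/L·hr
F = (AUC_ev/D_ev)/(AUC_iv/D_iv) = (5003.775/80)/(4250/20) = 62.5472/212.5 = 0.2943

F = 0.294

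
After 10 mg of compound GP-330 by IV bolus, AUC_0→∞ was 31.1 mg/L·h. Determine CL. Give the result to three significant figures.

CL = 0.322 L/h

CL = Dose_iv / AUC_0→∞
   = 10 / 31.1 = 0.321543 L/h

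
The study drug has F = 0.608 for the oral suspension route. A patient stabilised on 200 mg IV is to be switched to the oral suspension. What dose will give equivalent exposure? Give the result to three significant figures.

D_oral = 329 mg

For equal systemic exposure: F × D_ev = D_iv
D_ev = D_iv / F = 200 / 0.608 = 328.947 mg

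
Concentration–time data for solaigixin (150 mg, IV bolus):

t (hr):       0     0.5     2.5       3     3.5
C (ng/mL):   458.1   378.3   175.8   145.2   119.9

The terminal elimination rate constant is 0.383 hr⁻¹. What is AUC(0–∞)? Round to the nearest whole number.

AUC = 1223 ng/mL·hr

Trapezoidal AUC_0→3.5:
  [0→0.5]: (458.1+378.3)/2 × 0.5 = 209.1
  [0.5→2.5]: (378.3+175.8)/2 × 2 = 554.1
  [2.5→3]: (175.8+145.2)/2 × 0.5 = 80.25
  [3→3.5]: (145.2+119.9)/2 × 0.5 = 66.275
  Sum = 909.725 ng/mL·hr
Extrapolated tail: C_last / k_e = 119.9 / 0.383 = 313.055
AUC_0→∞ = 909.725 + 313.055 = 1222.78 ng/mL·hr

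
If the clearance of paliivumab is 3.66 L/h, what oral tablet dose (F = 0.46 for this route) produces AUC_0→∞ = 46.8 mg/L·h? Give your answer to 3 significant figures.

Dose = CL × AUC_0→∞ / F
     = 3.66 × 46.8 / 0.46 = 372.365 mg

Dose = 372 mg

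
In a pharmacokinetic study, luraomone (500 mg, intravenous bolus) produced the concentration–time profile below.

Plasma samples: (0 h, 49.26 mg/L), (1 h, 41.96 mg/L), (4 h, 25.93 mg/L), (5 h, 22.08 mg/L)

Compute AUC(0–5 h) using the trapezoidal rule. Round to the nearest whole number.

AUC = 171 mg/L·h

Trapezoidal AUC_0→5:
  [0→1]: (49.26+41.96)/2 × 1 = 45.61
  [1→4]: (41.96+25.93)/2 × 3 = 101.835
  [4→5]: (25.93+22.08)/2 × 1 = 24.005
  Sum = 171.45 mg/L·h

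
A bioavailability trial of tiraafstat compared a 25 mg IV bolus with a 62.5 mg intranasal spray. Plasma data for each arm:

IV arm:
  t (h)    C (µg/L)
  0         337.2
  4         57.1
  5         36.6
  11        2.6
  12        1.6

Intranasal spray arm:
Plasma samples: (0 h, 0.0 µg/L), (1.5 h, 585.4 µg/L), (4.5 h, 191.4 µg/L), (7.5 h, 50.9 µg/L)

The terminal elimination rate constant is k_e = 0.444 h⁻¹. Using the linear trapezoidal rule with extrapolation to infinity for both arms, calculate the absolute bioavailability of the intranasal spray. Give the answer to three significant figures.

F = 0.869

Trapezoidal AUC_0→12 (IV):
  [0→4]: (337.2+57.1)/2 × 4 = 788.6
  [4→5]: (57.1+36.6)/2 × 1 = 46.85
  [5→11]: (36.6+2.6)/2 × 6 = 117.6
  [11→12]: (2.6+1.6)/2 × 1 = 2.1
  Sum = 955.15 µg/L·h
IV tail: 1.6/0.444 = 3.604; AUC_iv,0→∞ = 955.15 + 3.604 = 958.754 µg/L·h
Trapezoidal AUC_0→7.5 (intranasal spray):
  [0→1.5]: (0.0+585.4)/2 × 1.5 = 439.05
  [1.5→4.5]: (585.4+191.4)/2 × 3 = 1165.2
  [4.5→7.5]: (191.4+50.9)/2 × 3 = 363.45
  Sum = 1967.7 µg/L·h
intranasal spray tail: 50.9/0.444 = 114.640; AUC_ev,0→∞ = 1967.7 + 114.640 = 2082.34 µg/L·h
F = (AUC_ev/D_ev)/(AUC_iv/D_iv) = (2082.34/62.5)/(958.754/25) = 33.31744/38.35016 = 0.8688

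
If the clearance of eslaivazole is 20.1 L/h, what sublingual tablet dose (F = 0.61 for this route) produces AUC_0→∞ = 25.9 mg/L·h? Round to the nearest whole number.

Dose = 853 mg

Dose = CL × AUC_0→∞ / F
     = 20.1 × 25.9 / 0.61 = 853.426 mg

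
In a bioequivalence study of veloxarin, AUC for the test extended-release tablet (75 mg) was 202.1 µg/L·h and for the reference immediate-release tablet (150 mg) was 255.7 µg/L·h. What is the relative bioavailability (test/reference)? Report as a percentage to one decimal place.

F_rel = 158.1%

F_rel = (AUC_test/D_test) / (AUC_ref/D_ref)
      = (202.1/75) / (255.7/150)
      = 2.69467 / 1.70467 = 1.5808 = 158.08%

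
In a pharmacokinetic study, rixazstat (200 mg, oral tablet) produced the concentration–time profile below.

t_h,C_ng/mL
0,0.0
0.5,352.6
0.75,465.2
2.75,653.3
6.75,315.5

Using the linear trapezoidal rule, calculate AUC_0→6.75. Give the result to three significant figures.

Trapezoidal AUC_0→6.75:
  [0→0.5]: (0.0+352.6)/2 × 0.5 = 88.15
  [0.5→0.75]: (352.6+465.2)/2 × 0.25 = 102.225
  [0.75→2.75]: (465.2+653.3)/2 × 2 = 1118.5
  [2.75→6.75]: (653.3+315.5)/2 × 4 = 1937.6
  Sum = 3246.475 ng/mL·h

AUC = 3250 ng/mL·h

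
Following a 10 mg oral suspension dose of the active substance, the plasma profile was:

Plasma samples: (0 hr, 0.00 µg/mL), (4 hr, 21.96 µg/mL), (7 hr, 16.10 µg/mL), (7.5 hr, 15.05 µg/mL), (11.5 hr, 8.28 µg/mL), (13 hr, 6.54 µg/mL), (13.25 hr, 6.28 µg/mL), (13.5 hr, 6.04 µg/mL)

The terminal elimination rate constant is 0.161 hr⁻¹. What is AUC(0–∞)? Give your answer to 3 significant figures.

AUC = 207 µg/mL·hr

Trapezoidal AUC_0→13.5:
  [0→4]: (0.00+21.96)/2 × 4 = 43.92
  [4→7]: (21.96+16.10)/2 × 3 = 57.09
  [7→7.5]: (16.10+15.05)/2 × 0.5 = 7.7875
  [7.5→11.5]: (15.05+8.28)/2 × 4 = 46.66
  [11.5→13]: (8.28+6.54)/2 × 1.5 = 11.115
  [13→13.25]: (6.54+6.28)/2 × 0.25 = 1.6025
  [13.25→13.5]: (6.28+6.04)/2 × 0.25 = 1.54
  Sum = 169.715 µg/mL·hr
Extrapolated tail: C_last / k_e = 6.04 / 0.161 = 37.516
AUC_0→∞ = 169.715 + 37.516 = 207.231 µg/mL·hr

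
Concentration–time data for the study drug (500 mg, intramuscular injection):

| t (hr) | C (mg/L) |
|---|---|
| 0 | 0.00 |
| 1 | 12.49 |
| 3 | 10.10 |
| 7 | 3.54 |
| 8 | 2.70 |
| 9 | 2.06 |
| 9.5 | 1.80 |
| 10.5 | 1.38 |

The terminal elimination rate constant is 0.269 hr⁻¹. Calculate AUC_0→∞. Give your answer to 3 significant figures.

AUC = 69.3 mg/L·hr

Trapezoidal AUC_0→10.5:
  [0→1]: (0.00+12.49)/2 × 1 = 6.245
  [1→3]: (12.49+10.10)/2 × 2 = 22.59
  [3→7]: (10.10+3.54)/2 × 4 = 27.28
  [7→8]: (3.54+2.70)/2 × 1 = 3.12
  [8→9]: (2.70+2.06)/2 × 1 = 2.38
  [9→9.5]: (2.06+1.80)/2 × 0.5 = 0.965
  [9.5→10.5]: (1.80+1.38)/2 × 1 = 1.59
  Sum = 64.17 mg/L·hr
Extrapolated tail: C_last / k_e = 1.38 / 0.269 = 5.130
AUC_0→∞ = 64.17 + 5.130 = 69.3 mg/L·hr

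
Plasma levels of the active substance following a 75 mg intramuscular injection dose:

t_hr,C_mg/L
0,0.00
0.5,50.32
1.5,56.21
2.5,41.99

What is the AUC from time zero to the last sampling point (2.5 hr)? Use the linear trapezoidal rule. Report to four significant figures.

AUC = 114.9 mg/L·hr

Trapezoidal AUC_0→2.5:
  [0→0.5]: (0.00+50.32)/2 × 0.5 = 12.58
  [0.5→1.5]: (50.32+56.21)/2 × 1 = 53.265
  [1.5→2.5]: (56.21+41.99)/2 × 1 = 49.1
  Sum = 114.945 mg/L·hr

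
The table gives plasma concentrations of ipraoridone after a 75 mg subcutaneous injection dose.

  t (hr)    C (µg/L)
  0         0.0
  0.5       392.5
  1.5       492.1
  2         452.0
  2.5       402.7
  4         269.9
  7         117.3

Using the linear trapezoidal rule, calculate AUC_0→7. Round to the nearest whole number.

Trapezoidal AUC_0→7:
  [0→0.5]: (0.0+392.5)/2 × 0.5 = 98.125
  [0.5→1.5]: (392.5+492.1)/2 × 1 = 442.3
  [1.5→2]: (492.1+452.0)/2 × 0.5 = 236.025
  [2→2.5]: (452.0+402.7)/2 × 0.5 = 213.675
  [2.5→4]: (402.7+269.9)/2 × 1.5 = 504.45
  [4→7]: (269.9+117.3)/2 × 3 = 580.8
  Sum = 2075.375 µg/L·hr

AUC = 2075 µg/L·hr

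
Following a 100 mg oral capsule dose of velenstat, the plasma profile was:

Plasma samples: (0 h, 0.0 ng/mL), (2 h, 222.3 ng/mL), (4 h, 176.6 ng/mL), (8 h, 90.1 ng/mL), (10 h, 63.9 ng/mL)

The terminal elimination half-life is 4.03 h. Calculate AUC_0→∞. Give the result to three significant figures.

AUC = 1680 ng/mL·h

Trapezoidal AUC_0→10:
  [0→2]: (0.0+222.3)/2 × 2 = 222.3
  [2→4]: (222.3+176.6)/2 × 2 = 398.9
  [4→8]: (176.6+90.1)/2 × 4 = 533.4
  [8→10]: (90.1+63.9)/2 × 2 = 154.0
  Sum = 1308.6 ng/mL·h
k_e = ln2 / t½ = 0.693147 / 4.03 = 0.1720 h^-1
Extrapolated tail: C_last / k_e = 63.9 / 0.172 = 371.512
AUC_0→∞ = 1308.6 + 371.512 = 1680.112 ng/mL·h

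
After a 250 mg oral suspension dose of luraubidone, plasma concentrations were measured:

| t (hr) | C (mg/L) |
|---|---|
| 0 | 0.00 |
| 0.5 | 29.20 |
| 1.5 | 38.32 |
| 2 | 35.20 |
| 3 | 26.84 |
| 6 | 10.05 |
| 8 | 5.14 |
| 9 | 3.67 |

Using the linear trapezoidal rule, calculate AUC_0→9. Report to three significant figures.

Trapezoidal AUC_0→9:
  [0→0.5]: (0.00+29.20)/2 × 0.5 = 7.3
  [0.5→1.5]: (29.20+38.32)/2 × 1 = 33.76
  [1.5→2]: (38.32+35.20)/2 × 0.5 = 18.38
  [2→3]: (35.20+26.84)/2 × 1 = 31.02
  [3→6]: (26.84+10.05)/2 × 3 = 55.335
  [6→8]: (10.05+5.14)/2 × 2 = 15.19
  [8→9]: (5.14+3.67)/2 × 1 = 4.405
  Sum = 165.39 mg/L·hr

AUC = 165 mg/L·hr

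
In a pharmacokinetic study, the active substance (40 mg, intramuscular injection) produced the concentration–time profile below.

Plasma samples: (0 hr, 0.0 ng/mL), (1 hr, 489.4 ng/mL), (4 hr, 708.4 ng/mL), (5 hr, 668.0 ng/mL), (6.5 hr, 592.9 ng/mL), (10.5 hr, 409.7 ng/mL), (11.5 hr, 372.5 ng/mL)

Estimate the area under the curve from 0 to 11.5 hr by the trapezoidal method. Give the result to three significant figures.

Trapezoidal AUC_0→11.5:
  [0→1]: (0.0+489.4)/2 × 1 = 244.7
  [1→4]: (489.4+708.4)/2 × 3 = 1796.7
  [4→5]: (708.4+668.0)/2 × 1 = 688.2
  [5→6.5]: (668.0+592.9)/2 × 1.5 = 945.675
  [6.5→10.5]: (592.9+409.7)/2 × 4 = 2005.2
  [10.5→11.5]: (409.7+372.5)/2 × 1 = 391.1
  Sum = 6071.575 ng/mL·hr

AUC = 6070 ng/mL·hr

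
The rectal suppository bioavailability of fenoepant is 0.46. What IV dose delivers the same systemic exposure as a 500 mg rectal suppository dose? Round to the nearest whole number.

Systemic exposure from an extravascular dose = F × D_ev, so the equivalent IV dose is F × D_ev.
D_iv = F × D_ev = 0.46 × 500 = 230 mg

D_iv = 230 mg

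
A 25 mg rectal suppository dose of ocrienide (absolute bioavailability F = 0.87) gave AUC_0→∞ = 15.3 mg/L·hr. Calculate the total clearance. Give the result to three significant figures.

CL = 1.42 L/hr

CL = F × Dose / AUC_0→∞
   = 0.87 × 25 / 15.3 = 1.42157 L/hr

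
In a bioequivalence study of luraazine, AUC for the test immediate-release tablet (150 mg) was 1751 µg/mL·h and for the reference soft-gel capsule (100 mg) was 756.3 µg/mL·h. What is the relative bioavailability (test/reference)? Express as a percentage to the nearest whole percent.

F_rel = (AUC_test/D_test) / (AUC_ref/D_ref)
      = (1751/150) / (756.3/100)
      = 11.6733 / 7.563 = 1.5435 = 154.35%

F_rel = 154%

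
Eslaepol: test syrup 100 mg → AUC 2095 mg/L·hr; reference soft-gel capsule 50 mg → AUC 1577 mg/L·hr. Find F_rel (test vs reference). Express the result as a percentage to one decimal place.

F_rel = (AUC_test/D_test) / (AUC_ref/D_ref)
      = (2095/100) / (1577/50)
      = 20.95 / 31.54 = 0.6642 = 66.42%

F_rel = 66.4%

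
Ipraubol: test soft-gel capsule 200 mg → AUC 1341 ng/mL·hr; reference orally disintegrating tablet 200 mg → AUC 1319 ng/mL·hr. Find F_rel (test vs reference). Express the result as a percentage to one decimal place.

F_rel = 101.7%

F_rel = (AUC_test/D_test) / (AUC_ref/D_ref)
      = (1341/200) / (1319/200)
      = 6.705 / 6.595 = 1.0167 = 101.67%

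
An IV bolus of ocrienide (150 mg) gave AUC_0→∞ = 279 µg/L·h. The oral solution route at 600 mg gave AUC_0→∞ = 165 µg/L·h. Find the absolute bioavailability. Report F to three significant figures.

F = 0.148

F = (AUC_ev / D_ev) / (AUC_iv / D_iv)
  = (165/600) / (279/150)
  = 0.275 / 1.86 = 0.1478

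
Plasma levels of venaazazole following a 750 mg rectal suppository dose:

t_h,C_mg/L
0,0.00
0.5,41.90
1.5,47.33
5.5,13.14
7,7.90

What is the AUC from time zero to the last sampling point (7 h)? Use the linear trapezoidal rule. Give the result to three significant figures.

AUC = 192 mg/L·h

Trapezoidal AUC_0→7:
  [0→0.5]: (0.00+41.90)/2 × 0.5 = 10.475
  [0.5→1.5]: (41.90+47.33)/2 × 1 = 44.615
  [1.5→5.5]: (47.33+13.14)/2 × 4 = 120.94
  [5.5→7]: (13.14+7.90)/2 × 1.5 = 15.78
  Sum = 191.81 mg/L·h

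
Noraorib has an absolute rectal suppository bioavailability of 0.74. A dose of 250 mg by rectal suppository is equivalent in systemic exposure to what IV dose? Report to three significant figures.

Systemic exposure from an extravascular dose = F × D_ev, so the equivalent IV dose is F × D_ev.
D_iv = F × D_ev = 0.74 × 250 = 185 mg

D_iv = 185 mg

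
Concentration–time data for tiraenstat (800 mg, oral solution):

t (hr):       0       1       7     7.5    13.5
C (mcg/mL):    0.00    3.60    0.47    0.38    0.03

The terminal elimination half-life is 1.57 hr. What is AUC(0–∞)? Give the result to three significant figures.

AUC = 15.5 mcg/mL·hr

Trapezoidal AUC_0→13.5:
  [0→1]: (0.00+3.60)/2 × 1 = 1.8
  [1→7]: (3.60+0.47)/2 × 6 = 12.21
  [7→7.5]: (0.47+0.38)/2 × 0.5 = 0.2125
  [7.5→13.5]: (0.38+0.03)/2 × 6 = 1.23
  Sum = 15.4525 mcg/mL·hr
k_e = ln2 / t½ = 0.693147 / 1.57 = 0.4415 hr^-1
Extrapolated tail: C_last / k_e = 0.03 / 0.4415 = 0.068
AUC_0→∞ = 15.4525 + 0.068 = 15.5205 mcg/mL·hr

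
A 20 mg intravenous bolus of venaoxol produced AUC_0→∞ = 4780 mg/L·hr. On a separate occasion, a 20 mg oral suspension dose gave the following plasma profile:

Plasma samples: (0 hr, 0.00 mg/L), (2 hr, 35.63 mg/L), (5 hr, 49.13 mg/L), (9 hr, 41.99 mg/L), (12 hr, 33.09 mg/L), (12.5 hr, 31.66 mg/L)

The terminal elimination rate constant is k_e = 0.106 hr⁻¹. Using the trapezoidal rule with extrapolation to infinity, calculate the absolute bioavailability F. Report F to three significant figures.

F = 0.162

Trapezoidal AUC_0→12.5 (oral suspension):
  [0→2]: (0.00+35.63)/2 × 2 = 35.63
  [2→5]: (35.63+49.13)/2 × 3 = 127.14
  [5→9]: (49.13+41.99)/2 × 4 = 182.24
  [9→12]: (41.99+33.09)/2 × 3 = 112.62
  [12→12.5]: (33.09+31.66)/2 × 0.5 = 16.1875
  Sum = 473.8175 mg/L·hr
Tail: C_last/k_e = 31.66/0.106 = 298.679
AUC_0→∞ (oral suspension) = 473.8175 + 298.679 = 772.4965 mg/L·hr
F = (AUC_ev/D_ev)/(AUC_iv/D_iv) = (772.4965/20)/(4780/20) = 38.624825/239 = 0.1616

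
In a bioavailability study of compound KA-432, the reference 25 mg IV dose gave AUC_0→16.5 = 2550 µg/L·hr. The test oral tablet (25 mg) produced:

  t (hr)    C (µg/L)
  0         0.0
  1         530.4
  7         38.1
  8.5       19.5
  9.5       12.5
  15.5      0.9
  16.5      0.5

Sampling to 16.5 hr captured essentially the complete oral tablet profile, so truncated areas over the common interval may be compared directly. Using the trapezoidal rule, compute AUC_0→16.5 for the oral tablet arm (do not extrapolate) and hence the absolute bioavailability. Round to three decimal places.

Trapezoidal AUC_0→16.5 (oral tablet):
  [0→1]: (0.0+530.4)/2 × 1 = 265.2
  [1→7]: (530.4+38.1)/2 × 6 = 1705.5
  [7→8.5]: (38.1+19.5)/2 × 1.5 = 43.2
  [8.5→9.5]: (19.5+12.5)/2 × 1 = 16.0
  [9.5→15.5]: (12.5+0.9)/2 × 6 = 40.2
  [15.5→16.5]: (0.9+0.5)/2 × 1 = 0.7
  Sum = 2070.8 µg/L·hr
F = (AUC_ev/D_ev)/(AUC_iv/D_iv) = (2070.8/25)/(2550/25) = 82.832/102 = 0.8121

F = 0.812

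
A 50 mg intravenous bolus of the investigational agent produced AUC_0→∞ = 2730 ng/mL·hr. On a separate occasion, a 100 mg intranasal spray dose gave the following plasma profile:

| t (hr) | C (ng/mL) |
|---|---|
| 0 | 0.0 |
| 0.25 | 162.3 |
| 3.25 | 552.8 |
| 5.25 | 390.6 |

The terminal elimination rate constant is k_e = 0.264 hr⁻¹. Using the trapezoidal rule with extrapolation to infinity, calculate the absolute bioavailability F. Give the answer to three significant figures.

Trapezoidal AUC_0→5.25 (intranasal spray):
  [0→0.25]: (0.0+162.3)/2 × 0.25 = 20.2875
  [0.25→3.25]: (162.3+552.8)/2 × 3 = 1072.65
  [3.25→5.25]: (552.8+390.6)/2 × 2 = 943.4
  Sum = 2036.3375 ng/mL·hr
Tail: C_last/k_e = 390.6/0.264 = 1479.545
AUC_0→∞ (intranasal spray) = 2036.3375 + 1479.545 = 3515.8825 ng/mL·hr
F = (AUC_ev/D_ev)/(AUC_iv/D_iv) = (3515.8825/100)/(2730/50) = 35.158825/54.6 = 0.6439

F = 0.644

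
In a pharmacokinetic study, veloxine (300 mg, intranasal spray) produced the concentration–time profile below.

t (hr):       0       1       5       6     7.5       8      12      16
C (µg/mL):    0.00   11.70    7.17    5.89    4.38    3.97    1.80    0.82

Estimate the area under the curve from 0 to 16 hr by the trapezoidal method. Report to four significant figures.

Trapezoidal AUC_0→16:
  [0→1]: (0.00+11.70)/2 × 1 = 5.85
  [1→5]: (11.70+7.17)/2 × 4 = 37.74
  [5→6]: (7.17+5.89)/2 × 1 = 6.53
  [6→7.5]: (5.89+4.38)/2 × 1.5 = 7.7025
  [7.5→8]: (4.38+3.97)/2 × 0.5 = 2.0875
  [8→12]: (3.97+1.80)/2 × 4 = 11.54
  [12→16]: (1.80+0.82)/2 × 4 = 5.24
  Sum = 76.69 µg/mL·hr

AUC = 76.69 µg/mL·hr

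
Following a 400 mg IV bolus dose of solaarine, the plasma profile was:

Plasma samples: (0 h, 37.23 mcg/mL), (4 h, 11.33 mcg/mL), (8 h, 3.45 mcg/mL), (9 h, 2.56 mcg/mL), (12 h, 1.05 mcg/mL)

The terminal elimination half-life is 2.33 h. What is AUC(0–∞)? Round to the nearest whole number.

Trapezoidal AUC_0→12:
  [0→4]: (37.23+11.33)/2 × 4 = 97.12
  [4→8]: (11.33+3.45)/2 × 4 = 29.56
  [8→9]: (3.45+2.56)/2 × 1 = 3.005
  [9→12]: (2.56+1.05)/2 × 3 = 5.415
  Sum = 135.1 mcg/mL·h
k_e = ln2 / t½ = 0.693147 / 2.33 = 0.2975 h^-1
Extrapolated tail: C_last / k_e = 1.05 / 0.2975 = 3.529
AUC_0→∞ = 135.1 + 3.529 = 138.629 mcg/mL·h

AUC = 139 mcg/mL·h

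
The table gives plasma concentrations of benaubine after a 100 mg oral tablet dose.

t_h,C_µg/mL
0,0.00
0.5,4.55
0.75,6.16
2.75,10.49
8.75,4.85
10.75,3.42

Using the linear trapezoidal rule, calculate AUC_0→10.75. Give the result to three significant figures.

Trapezoidal AUC_0→10.75:
  [0→0.5]: (0.00+4.55)/2 × 0.5 = 1.1375
  [0.5→0.75]: (4.55+6.16)/2 × 0.25 = 1.33875
  [0.75→2.75]: (6.16+10.49)/2 × 2 = 16.65
  [2.75→8.75]: (10.49+4.85)/2 × 6 = 46.02
  [8.75→10.75]: (4.85+3.42)/2 × 2 = 8.27
  Sum = 73.41625 µg/mL·h

AUC = 73.4 µg/mL·h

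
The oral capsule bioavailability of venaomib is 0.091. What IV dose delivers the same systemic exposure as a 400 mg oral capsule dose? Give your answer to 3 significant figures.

Systemic exposure from an extravascular dose = F × D_ev, so the equivalent IV dose is F × D_ev.
D_iv = F × D_ev = 0.091 × 400 = 36.4 mg

D_iv = 36.4 mg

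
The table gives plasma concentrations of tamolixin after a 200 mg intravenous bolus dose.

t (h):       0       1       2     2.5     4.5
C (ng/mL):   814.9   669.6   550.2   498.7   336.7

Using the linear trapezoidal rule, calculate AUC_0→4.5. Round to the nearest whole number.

AUC = 2450 ng/mL·h

Trapezoidal AUC_0→4.5:
  [0→1]: (814.9+669.6)/2 × 1 = 742.25
  [1→2]: (669.6+550.2)/2 × 1 = 609.9
  [2→2.5]: (550.2+498.7)/2 × 0.5 = 262.225
  [2.5→4.5]: (498.7+336.7)/2 × 2 = 835.4
  Sum = 2449.775 ng/mL·h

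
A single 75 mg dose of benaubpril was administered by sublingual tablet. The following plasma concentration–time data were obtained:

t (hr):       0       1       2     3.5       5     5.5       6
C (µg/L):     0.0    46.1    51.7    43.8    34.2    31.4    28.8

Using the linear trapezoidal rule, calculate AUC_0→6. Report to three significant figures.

AUC = 234 µg/L·hr

Trapezoidal AUC_0→6:
  [0→1]: (0.0+46.1)/2 × 1 = 23.05
  [1→2]: (46.1+51.7)/2 × 1 = 48.9
  [2→3.5]: (51.7+43.8)/2 × 1.5 = 71.625
  [3.5→5]: (43.8+34.2)/2 × 1.5 = 58.5
  [5→5.5]: (34.2+31.4)/2 × 0.5 = 16.4
  [5.5→6]: (31.4+28.8)/2 × 0.5 = 15.05
  Sum = 233.525 µg/L·hr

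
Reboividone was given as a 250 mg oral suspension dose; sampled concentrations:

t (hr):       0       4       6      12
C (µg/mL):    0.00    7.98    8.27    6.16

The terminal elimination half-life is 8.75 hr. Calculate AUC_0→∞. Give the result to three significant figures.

Trapezoidal AUC_0→12:
  [0→4]: (0.00+7.98)/2 × 4 = 15.96
  [4→6]: (7.98+8.27)/2 × 2 = 16.25
  [6→12]: (8.27+6.16)/2 × 6 = 43.29
  Sum = 75.5 µg/mL·hr
k_e = ln2 / t½ = 0.693147 / 8.75 = 0.0792 hr^-1
Extrapolated tail: C_last / k_e = 6.16 / 0.0792 = 77.778
AUC_0→∞ = 75.5 + 77.778 = 153.278 µg/mL·hr

AUC = 153 µg/mL·hr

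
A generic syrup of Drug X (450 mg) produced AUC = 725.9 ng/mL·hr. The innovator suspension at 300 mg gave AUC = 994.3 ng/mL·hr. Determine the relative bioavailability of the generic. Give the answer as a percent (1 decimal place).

F_rel = 48.7%

F_rel = (AUC_test/D_test) / (AUC_ref/D_ref)
      = (725.9/450) / (994.3/300)
      = 1.61311 / 3.31433 = 0.4867 = 48.67%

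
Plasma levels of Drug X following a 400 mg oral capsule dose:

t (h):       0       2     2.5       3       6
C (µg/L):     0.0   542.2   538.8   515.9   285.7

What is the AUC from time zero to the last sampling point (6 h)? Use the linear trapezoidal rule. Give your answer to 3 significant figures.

Trapezoidal AUC_0→6:
  [0→2]: (0.0+542.2)/2 × 2 = 542.2
  [2→2.5]: (542.2+538.8)/2 × 0.5 = 270.25
  [2.5→3]: (538.8+515.9)/2 × 0.5 = 263.675
  [3→6]: (515.9+285.7)/2 × 3 = 1202.4
  Sum = 2278.525 µg/L·h

AUC = 2280 µg/L·h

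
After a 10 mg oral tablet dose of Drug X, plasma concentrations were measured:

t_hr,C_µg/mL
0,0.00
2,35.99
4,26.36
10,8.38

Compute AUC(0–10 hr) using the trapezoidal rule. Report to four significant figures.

AUC = 202.6 µg/mL·hr

Trapezoidal AUC_0→10:
  [0→2]: (0.00+35.99)/2 × 2 = 35.99
  [2→4]: (35.99+26.36)/2 × 2 = 62.35
  [4→10]: (26.36+8.38)/2 × 6 = 104.22
  Sum = 202.56 µg/mL·hr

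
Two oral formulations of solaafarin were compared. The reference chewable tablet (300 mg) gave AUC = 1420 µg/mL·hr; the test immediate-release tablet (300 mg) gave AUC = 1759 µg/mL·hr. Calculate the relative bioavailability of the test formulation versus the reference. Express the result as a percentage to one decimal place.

F_rel = 123.9%

F_rel = (AUC_test/D_test) / (AUC_ref/D_ref)
      = (1759/300) / (1420/300)
      = 5.86333 / 4.73333 = 1.2387 = 123.87%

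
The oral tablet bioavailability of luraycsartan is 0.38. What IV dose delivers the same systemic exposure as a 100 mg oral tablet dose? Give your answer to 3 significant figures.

D_iv = 38.0 mg

Systemic exposure from an extravascular dose = F × D_ev, so the equivalent IV dose is F × D_ev.
D_iv = F × D_ev = 0.38 × 100 = 38 mg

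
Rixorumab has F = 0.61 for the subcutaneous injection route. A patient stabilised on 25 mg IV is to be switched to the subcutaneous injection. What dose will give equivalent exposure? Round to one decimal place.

For equal systemic exposure: F × D_ev = D_iv
D_ev = D_iv / F = 25 / 0.61 = 40.9836 mg

D_subcutaneous = 41.0 mg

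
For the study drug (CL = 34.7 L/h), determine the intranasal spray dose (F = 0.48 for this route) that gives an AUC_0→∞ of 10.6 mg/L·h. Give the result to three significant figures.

Dose = CL × AUC_0→∞ / F
     = 34.7 × 10.6 / 0.48 = 766.292 mg

Dose = 766 mg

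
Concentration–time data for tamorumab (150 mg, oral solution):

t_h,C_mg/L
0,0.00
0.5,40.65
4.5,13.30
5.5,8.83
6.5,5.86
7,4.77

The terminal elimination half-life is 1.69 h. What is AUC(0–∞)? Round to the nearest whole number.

Trapezoidal AUC_0→7:
  [0→0.5]: (0.00+40.65)/2 × 0.5 = 10.1625
  [0.5→4.5]: (40.65+13.30)/2 × 4 = 107.9
  [4.5→5.5]: (13.30+8.83)/2 × 1 = 11.065
  [5.5→6.5]: (8.83+5.86)/2 × 1 = 7.345
  [6.5→7]: (5.86+4.77)/2 × 0.5 = 2.6575
  Sum = 139.13 mg/L·h
k_e = ln2 / t½ = 0.693147 / 1.69 = 0.4101 h^-1
Extrapolated tail: C_last / k_e = 4.77 / 0.4101 = 11.631
AUC_0→∞ = 139.13 + 11.631 = 150.761 mg/L·h

AUC = 151 mg/L·h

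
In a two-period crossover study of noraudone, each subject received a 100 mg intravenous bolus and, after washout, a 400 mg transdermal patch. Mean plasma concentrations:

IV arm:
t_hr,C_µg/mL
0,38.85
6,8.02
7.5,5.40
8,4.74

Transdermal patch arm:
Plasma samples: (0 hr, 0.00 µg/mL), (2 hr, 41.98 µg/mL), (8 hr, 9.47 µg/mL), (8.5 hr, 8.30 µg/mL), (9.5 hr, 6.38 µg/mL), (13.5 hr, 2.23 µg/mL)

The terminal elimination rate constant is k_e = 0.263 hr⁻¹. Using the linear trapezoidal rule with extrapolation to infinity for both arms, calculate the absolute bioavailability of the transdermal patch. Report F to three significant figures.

Trapezoidal AUC_0→8 (IV):
  [0→6]: (38.85+8.02)/2 × 6 = 140.61
  [6→7.5]: (8.02+5.40)/2 × 1.5 = 10.065
  [7.5→8]: (5.40+4.74)/2 × 0.5 = 2.535
  Sum = 153.21 µg/mL·hr
IV tail: 4.74/0.263 = 18.023; AUC_iv,0→∞ = 153.21 + 18.023 = 171.233 µg/mL·hr
Trapezoidal AUC_0→13.5 (transdermal patch):
  [0→2]: (0.00+41.98)/2 × 2 = 41.98
  [2→8]: (41.98+9.47)/2 × 6 = 154.35
  [8→8.5]: (9.47+8.30)/2 × 0.5 = 4.4425
  [8.5→9.5]: (8.30+6.38)/2 × 1 = 7.34
  [9.5→13.5]: (6.38+2.23)/2 × 4 = 17.22
  Sum = 225.3325 µg/mL·hr
transdermal patch tail: 2.23/0.263 = 8.479; AUC_ev,0→∞ = 225.3325 + 8.479 = 233.8115 µg/mL·hr
F = (AUC_ev/D_ev)/(AUC_iv/D_iv) = (233.8115/400)/(171.233/100) = 0.58452875/1.71233 = 0.3414

F = 0.341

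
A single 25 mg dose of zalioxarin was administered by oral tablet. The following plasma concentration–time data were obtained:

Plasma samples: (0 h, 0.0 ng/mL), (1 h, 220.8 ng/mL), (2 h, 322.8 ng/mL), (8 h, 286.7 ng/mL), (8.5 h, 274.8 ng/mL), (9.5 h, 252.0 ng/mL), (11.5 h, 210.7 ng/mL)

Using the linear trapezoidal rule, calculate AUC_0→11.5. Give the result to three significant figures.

Trapezoidal AUC_0→11.5:
  [0→1]: (0.0+220.8)/2 × 1 = 110.4
  [1→2]: (220.8+322.8)/2 × 1 = 271.8
  [2→8]: (322.8+286.7)/2 × 6 = 1828.5
  [8→8.5]: (286.7+274.8)/2 × 0.5 = 140.375
  [8.5→9.5]: (274.8+252.0)/2 × 1 = 263.4
  [9.5→11.5]: (252.0+210.7)/2 × 2 = 462.7
  Sum = 3077.175 ng/mL·h

AUC = 3080 ng/mL·h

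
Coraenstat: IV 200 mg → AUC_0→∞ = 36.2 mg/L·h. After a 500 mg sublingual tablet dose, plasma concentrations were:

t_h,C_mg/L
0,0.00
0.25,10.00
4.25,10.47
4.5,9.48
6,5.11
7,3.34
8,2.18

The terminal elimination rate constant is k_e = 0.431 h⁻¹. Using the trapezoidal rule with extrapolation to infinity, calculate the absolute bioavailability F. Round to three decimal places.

Trapezoidal AUC_0→8 (sublingual tablet):
  [0→0.25]: (0.00+10.00)/2 × 0.25 = 1.25
  [0.25→4.25]: (10.00+10.47)/2 × 4 = 40.94
  [4.25→4.5]: (10.47+9.48)/2 × 0.25 = 2.49375
  [4.5→6]: (9.48+5.11)/2 × 1.5 = 10.9425
  [6→7]: (5.11+3.34)/2 × 1 = 4.225
  [7→8]: (3.34+2.18)/2 × 1 = 2.76
  Sum = 62.61125 mg/L·h
Tail: C_last/k_e = 2.18/0.431 = 5.058
AUC_0→∞ (sublingual tablet) = 62.61125 + 5.058 = 67.66925 mg/L·h
F = (AUC_ev/D_ev)/(AUC_iv/D_iv) = (67.66925/500)/(36.2/200) = 0.1353385/0.181 = 0.7477

F = 0.748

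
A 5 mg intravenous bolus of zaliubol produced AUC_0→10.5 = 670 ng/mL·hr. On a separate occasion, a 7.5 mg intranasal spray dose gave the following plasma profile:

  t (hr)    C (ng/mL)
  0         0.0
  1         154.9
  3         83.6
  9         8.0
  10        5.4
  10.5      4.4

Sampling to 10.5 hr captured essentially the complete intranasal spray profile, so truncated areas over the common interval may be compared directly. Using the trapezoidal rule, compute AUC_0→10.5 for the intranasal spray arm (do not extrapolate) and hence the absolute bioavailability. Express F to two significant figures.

Trapezoidal AUC_0→10.5 (intranasal spray):
  [0→1]: (0.0+154.9)/2 × 1 = 77.45
  [1→3]: (154.9+83.6)/2 × 2 = 238.5
  [3→9]: (83.6+8.0)/2 × 6 = 274.8
  [9→10]: (8.0+5.4)/2 × 1 = 6.7
  [10→10.5]: (5.4+4.4)/2 × 0.5 = 2.45
  Sum = 599.9 ng/mL·hr
F = (AUC_ev/D_ev)/(AUC_iv/D_iv) = (599.9/7.5)/(670/5) = 79.9867/134 = 0.5969

F = 0.60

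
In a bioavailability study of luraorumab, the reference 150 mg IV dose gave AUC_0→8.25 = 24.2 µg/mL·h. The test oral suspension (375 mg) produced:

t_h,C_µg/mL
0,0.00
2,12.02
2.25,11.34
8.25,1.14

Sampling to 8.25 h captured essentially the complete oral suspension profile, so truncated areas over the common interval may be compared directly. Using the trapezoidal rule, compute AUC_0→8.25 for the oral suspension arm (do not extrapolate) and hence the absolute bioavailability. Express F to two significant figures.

F = 0.87

Trapezoidal AUC_0→8.25 (oral suspension):
  [0→2]: (0.00+12.02)/2 × 2 = 12.02
  [2→2.25]: (12.02+11.34)/2 × 0.25 = 2.92
  [2.25→8.25]: (11.34+1.14)/2 × 6 = 37.44
  Sum = 52.38 µg/mL·h
F = (AUC_ev/D_ev)/(AUC_iv/D_iv) = (52.38/375)/(24.2/150) = 0.13968/0.161333 = 0.8658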